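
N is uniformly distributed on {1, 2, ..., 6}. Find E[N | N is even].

4

Given N is even, N is equally likely to be any of {2, 4, 6}.
E[N | N is even] = (2 + 4 + 6) / 3 = 4.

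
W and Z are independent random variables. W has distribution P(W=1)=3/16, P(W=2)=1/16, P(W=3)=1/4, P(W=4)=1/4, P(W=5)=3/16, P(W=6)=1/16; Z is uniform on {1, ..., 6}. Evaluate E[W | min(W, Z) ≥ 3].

49/12

P(min(W, Z) ≥ 3) = 1/2.
Summing W·P(x,y) over outcomes with min(W, Z) ≥ 3 gives 49/24.
E[W | min(W, Z) ≥ 3] = (49/24) / (1/2) = 49/12.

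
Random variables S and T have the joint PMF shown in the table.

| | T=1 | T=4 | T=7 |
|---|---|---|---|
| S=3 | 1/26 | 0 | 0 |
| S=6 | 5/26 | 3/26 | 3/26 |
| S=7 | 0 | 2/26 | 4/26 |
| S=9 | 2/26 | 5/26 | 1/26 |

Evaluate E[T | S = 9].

P(S = 9) = 4/13.
Summing T·P(S=x,T=y) over the conditioning event gives 29/26.
E[T | S = 9] = (29/26) / (4/13) = 29/8.

29/8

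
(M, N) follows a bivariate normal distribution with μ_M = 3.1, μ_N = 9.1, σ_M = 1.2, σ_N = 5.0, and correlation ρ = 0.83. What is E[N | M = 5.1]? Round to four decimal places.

16.0167

The regression of N on M has slope ρ·σ_N/σ_M and passes through (μ_M, μ_N).
E[N | M=5.1] = 9.1 + (0.83)·(5.0/1.2)·(5.1 − (3.1)) = 9.1 + (3.45833)·(2) = 16.0167.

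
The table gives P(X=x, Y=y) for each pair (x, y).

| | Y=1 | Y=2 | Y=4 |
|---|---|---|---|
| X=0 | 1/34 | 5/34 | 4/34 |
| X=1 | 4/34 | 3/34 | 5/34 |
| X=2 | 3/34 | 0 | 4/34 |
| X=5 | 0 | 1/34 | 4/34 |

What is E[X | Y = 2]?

P(Y = 2) = 9/34.
Σ X·P over the event = 0·(5/34) + 1·(3/34) + 5·(1/34) = 4/17.
E[X | Y = 2] = (4/17) / (9/34) = 8/9.

8/9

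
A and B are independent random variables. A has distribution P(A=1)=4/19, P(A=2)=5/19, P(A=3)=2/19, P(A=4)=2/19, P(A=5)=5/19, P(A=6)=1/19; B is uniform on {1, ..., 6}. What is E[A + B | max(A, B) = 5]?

293/38

P(max(A, B) = 5) = 1/3.
Summing (A+B)·P(x,y) over outcomes with max(A, B) = 5 gives 293/114.
E[A + B | max(A, B) = 5] = (293/114) / (1/3) = 293/38.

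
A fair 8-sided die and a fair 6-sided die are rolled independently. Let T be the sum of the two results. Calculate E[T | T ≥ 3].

382/47

P(T ≥ 3) = 47/48.
E[T | T ≥ 3] = (191/24) / (47/48) = 382/47.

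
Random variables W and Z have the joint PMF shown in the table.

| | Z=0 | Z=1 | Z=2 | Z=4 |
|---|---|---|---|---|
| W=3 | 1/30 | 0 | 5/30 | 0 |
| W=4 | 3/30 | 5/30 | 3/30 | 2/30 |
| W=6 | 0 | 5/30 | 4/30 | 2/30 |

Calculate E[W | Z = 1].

P(Z = 1) = 1/3.
Summing W·P(W=x,Z=y) over the conditioning event gives 5/3.
E[W | Z = 1] = (5/3) / (1/3) = 5.

5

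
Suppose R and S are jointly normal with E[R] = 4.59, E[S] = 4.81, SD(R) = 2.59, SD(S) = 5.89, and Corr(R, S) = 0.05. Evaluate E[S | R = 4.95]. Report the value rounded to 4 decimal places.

4.8509

E[S | R=x] = μ_S + ρ(σ_S/σ_R)(x − μ_R) for jointly normal variables.
E[S | R=4.95] = 4.81 + (0.05)·(5.89/2.59)·(4.95 − (4.59)) = 4.81 + (0.11371)·(0.36) = 4.8509.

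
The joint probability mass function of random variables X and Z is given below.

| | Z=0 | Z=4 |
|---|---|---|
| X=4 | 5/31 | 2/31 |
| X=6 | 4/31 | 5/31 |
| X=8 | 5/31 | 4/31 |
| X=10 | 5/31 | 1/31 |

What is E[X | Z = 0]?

134/19

P(Z = 0) = 19/31.
Σ X·P over the event = 4·(5/31) + 6·(4/31) + 8·(5/31) + 10·(5/31) = 134/31.
E[X | Z = 0] = (134/31) / (19/31) = 134/19.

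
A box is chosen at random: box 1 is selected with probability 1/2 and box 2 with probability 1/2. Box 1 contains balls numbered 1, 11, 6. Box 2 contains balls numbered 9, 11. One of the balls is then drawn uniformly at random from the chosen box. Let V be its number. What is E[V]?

E[V | box 1] = (1+11+6)/3 = 6.
E[V | box 2] = (9+11)/2 = 10.
E[V] = (1/2)·(6) + (1/2)·(10) = 8.

8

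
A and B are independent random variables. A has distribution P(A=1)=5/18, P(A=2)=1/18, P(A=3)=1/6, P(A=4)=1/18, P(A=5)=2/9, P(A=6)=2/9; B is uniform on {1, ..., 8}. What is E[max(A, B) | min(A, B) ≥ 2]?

75/13

P(min(A, B) ≥ 2) = 91/144.
Summing max(A,B)·P(x,y) over outcomes with min(A, B) ≥ 2 gives 175/48.
E[max(A, B) | min(A, B) ≥ 2] = (175/48) / (91/144) = 75/13.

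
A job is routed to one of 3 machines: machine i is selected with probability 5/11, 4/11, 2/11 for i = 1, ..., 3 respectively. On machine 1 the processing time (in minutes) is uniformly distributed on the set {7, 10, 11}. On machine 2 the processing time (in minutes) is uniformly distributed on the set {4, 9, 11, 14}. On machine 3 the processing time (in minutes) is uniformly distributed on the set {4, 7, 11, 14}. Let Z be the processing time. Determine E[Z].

28/3

E[Z | machine 1] = (7+10+11)/3 = 28/3.
E[Z | machine 2] = (4+9+11+14)/4 = 19/2.
E[Z | machine 3] = (4+7+11+14)/4 = 9.
By the law of total expectation,
E[Z] = (5/11)·(28/3) + (4/11)·(19/2) + (2/11)·(9) = 28/3.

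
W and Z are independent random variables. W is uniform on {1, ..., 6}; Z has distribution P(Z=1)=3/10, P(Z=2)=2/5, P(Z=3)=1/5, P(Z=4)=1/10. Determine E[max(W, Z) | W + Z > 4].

186/41

P(W + Z > 4) = 41/60.
Summing max(W,Z)·P(x,y) over outcomes with W + Z > 4 gives 31/10.
E[max(W, Z) | W + Z > 4] = (31/10) / (41/60) = 186/41.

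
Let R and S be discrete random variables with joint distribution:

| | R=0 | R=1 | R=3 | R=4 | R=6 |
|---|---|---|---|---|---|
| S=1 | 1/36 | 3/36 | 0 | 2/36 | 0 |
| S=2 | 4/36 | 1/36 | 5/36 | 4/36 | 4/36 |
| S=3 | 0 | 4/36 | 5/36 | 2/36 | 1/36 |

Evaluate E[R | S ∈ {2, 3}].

89/30

P(S ∈ {2, 3}) = 5/6.
Summing R·P(R=x,S=y) over the conditioning event gives 89/36.
E[R | S ∈ {2, 3}] = (89/36) / (5/6) = 89/30.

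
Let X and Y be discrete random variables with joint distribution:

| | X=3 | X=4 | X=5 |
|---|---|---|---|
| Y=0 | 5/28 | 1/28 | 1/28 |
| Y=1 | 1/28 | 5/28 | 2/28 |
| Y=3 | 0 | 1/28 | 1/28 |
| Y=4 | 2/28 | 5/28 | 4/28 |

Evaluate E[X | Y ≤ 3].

P(Y ≤ 3) = 17/28.
Σ X·P over the event = 3·(5/28) + 3·(1/28) + 4·(1/28) + 4·(5/28) + 4·(1/28) + 5·(1/28) + 5·(2/28) + 5·(1/28) = 33/14.
E[X | Y ≤ 3] = (33/14) / (17/28) = 66/17.

66/17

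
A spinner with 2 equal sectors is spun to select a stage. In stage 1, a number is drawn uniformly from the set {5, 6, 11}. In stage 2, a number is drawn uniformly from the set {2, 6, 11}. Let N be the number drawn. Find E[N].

E[N | stage 1] = (5+6+11)/3 = 22/3.
E[N | stage 2] = (2+6+11)/3 = 19/3.
E[N] = (1/2)·(22/3) + (1/2)·(19/3) = 41/6.

41/6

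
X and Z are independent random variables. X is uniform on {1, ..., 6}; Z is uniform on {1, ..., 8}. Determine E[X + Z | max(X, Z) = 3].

P(max(X, Z) = 3) = 5/48.
Summing (X+Z)·P(x,y) over outcomes with max(X, Z) = 3 gives 1/2.
E[X + Z | max(X, Z) = 3] = (1/2) / (5/48) = 24/5.

24/5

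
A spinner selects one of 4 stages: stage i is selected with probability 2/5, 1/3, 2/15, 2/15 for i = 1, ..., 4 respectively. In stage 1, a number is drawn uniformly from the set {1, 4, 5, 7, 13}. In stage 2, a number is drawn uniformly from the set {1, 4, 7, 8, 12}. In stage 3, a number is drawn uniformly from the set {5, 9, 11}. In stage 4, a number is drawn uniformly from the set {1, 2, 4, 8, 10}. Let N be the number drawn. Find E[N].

284/45

E[N | stage 1] = (1+4+5+7+13)/5 = 6.
E[N | stage 2] = (1+4+7+8+12)/5 = 32/5.
E[N | stage 3] = (5+9+11)/3 = 25/3.
E[N | stage 4] = (1+2+4+8+10)/5 = 5.
By the law of total expectation,
E[N] = (2/5)·(6) + (1/3)·(32/5) + (2/15)·(25/3) + (2/15)·(5) = 284/45.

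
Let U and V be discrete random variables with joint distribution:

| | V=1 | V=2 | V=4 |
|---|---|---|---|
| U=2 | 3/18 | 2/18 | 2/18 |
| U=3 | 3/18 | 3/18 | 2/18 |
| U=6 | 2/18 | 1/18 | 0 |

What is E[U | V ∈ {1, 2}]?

P(V ∈ {1, 2}) = 7/9.
Σ U·P over the event = 2·(3/18) + 2·(2/18) + 3·(3/18) + 3·(3/18) + 6·(2/18) + 6·(1/18) = 23/9.
E[U | V ∈ {1, 2}] = (23/9) / (7/9) = 23/7.

23/7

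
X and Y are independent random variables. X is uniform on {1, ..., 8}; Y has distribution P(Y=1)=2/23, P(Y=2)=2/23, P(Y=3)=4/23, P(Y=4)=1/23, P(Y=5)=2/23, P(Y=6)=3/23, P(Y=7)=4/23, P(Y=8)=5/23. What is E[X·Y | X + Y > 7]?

P(X + Y > 7) = 17/23.
Summing XY·P(x,y) over outcomes with X + Y > 7 gives 1977/92.
E[X·Y | X + Y > 7] = (1977/92) / (17/23) = 1977/68.

1977/68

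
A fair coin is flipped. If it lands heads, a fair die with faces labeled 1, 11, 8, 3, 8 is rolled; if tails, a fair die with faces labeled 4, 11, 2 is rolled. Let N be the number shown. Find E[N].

E[N | heads] = (1+11+8+3+8)/5 = 31/5.
E[N | tails] = (4+11+2)/3 = 17/3.
By the law of total expectation,
E[N] = (1/2)·(31/5) + (1/2)·(17/3) = 89/15.

89/15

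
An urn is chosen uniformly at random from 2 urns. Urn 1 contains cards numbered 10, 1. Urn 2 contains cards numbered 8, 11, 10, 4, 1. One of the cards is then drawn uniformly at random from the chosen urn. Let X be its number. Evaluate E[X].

123/20

E[X | urn 1] = (10+1)/2 = 11/2.
E[X | urn 2] = (8+11+10+4+1)/5 = 34/5.
E[X] = (1/2)·(11/2) + (1/2)·(34/5) = 123/20.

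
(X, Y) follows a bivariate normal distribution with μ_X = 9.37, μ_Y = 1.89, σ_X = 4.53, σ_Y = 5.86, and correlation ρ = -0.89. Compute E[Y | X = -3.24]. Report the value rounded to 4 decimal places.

16.4079

For a bivariate normal, E[Y | X=x] = μ_Y + ρ·(σ_Y/σ_X)·(x − μ_X).
E[Y | X=-3.24] = 1.89 + (-0.89)·(5.86/4.53)·(-3.24 − (9.37)) = 1.89 + (-1.1513)·(-12.61) = 16.4079.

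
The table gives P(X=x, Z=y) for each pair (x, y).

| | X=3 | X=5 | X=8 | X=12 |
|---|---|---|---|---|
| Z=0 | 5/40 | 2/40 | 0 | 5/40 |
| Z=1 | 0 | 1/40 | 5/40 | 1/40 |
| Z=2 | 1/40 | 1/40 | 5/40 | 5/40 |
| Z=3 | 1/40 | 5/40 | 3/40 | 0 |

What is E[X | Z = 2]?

9

P(Z = 2) = 3/10.
Summing X·P(X=x,Z=y) over the conditioning event gives 27/10.
E[X | Z = 2] = (27/10) / (3/10) = 9.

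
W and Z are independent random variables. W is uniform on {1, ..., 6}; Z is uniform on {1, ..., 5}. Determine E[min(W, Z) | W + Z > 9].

Outcomes with W + Z > 9: (5,5), (6,4), (6,5), each with probability 1/30.
E[min(W, Z) | W + Z > 9] = (5 + 4 + 5) / 3 = 14/3.

14/3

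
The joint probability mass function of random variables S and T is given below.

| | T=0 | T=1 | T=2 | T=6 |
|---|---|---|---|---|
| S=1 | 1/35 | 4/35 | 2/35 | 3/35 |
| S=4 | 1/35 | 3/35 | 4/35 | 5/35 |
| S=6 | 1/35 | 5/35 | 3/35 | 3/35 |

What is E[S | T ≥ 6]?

P(T ≥ 6) = 11/35.
Σ S·P over the event = 1·(3/35) + 4·(5/35) + 6·(3/35) = 41/35.
E[S | T ≥ 6] = (41/35) / (11/35) = 41/11.

41/11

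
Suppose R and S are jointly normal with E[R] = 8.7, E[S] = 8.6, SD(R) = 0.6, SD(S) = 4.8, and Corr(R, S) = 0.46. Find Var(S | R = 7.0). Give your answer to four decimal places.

18.1647

For a bivariate normal, Var(S | R=x) = σ_S²(1 − ρ²).
Var(S | R=7.0) = (4.8)²·(1 − (0.46)²) = 23.04·0.7884 = 18.1647.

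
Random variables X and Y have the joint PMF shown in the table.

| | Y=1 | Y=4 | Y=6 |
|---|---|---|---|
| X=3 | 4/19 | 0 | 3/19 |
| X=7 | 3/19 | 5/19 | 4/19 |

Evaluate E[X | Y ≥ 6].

37/7

P(Y ≥ 6) = 7/19.
Σ X·P over the event = 3·(3/19) + 7·(4/19) = 37/19.
E[X | Y ≥ 6] = (37/19) / (7/19) = 37/7.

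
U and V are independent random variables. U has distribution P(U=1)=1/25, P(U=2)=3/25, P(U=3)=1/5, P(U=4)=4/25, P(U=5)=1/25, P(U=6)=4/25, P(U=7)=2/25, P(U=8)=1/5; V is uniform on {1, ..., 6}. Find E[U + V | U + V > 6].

1052/109

P(U + V > 6) = 109/150.
Summing (U+V)·P(x,y) over outcomes with U + V > 6 gives 526/75.
E[U + V | U + V > 6] = (526/75) / (109/150) = 1052/109.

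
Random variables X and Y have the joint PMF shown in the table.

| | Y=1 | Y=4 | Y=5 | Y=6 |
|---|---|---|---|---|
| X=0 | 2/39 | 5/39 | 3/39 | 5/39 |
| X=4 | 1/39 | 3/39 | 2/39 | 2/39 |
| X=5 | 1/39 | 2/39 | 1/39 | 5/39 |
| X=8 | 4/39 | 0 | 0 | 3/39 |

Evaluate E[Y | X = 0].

67/15

P(X = 0) = 5/13.
Summing Y·P(X=x,Y=y) over the conditioning event gives 67/39.
E[Y | X = 0] = (67/39) / (5/13) = 67/15.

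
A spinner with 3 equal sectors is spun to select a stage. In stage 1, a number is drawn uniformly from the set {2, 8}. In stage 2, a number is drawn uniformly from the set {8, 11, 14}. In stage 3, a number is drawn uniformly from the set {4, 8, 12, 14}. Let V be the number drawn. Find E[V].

17/2

E[V | stage 1] = (2+8)/2 = 5.
E[V | stage 2] = (8+11+14)/3 = 11.
E[V | stage 3] = (4+8+12+14)/4 = 19/2.
By the law of total expectation,
E[V] = (1/3)·(5) + (1/3)·(11) + (1/3)·(19/2) = 17/2.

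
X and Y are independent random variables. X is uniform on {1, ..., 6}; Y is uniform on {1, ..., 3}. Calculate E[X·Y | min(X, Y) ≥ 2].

P(min(X, Y) ≥ 2) = 5/9.
Summing XY·P(x,y) over outcomes with min(X, Y) ≥ 2 gives 50/9.
E[X·Y | min(X, Y) ≥ 2] = (50/9) / (5/9) = 10.

10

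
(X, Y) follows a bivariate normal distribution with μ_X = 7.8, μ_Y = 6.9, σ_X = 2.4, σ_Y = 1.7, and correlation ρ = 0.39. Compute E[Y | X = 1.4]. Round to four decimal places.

5.1320

E[Y | X=x] = μ_Y + ρ(σ_Y/σ_X)(x − μ_X) for jointly normal variables.
E[Y | X=1.4] = 6.9 + (0.39)·(1.7/2.4)·(1.4 − (7.8)) = 6.9 + (0.27625)·(-6.4) = 5.1320.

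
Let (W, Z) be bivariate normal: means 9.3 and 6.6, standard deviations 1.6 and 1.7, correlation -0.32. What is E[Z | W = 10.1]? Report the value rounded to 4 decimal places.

6.3280

For a bivariate normal, E[Z | W=x] = μ_Z + ρ·(σ_Z/σ_W)·(x − μ_W).
E[Z | W=10.1] = 6.6 + (-0.32)·(1.7/1.6)·(10.1 − (9.3)) = 6.6 + (-0.34)·(0.8) = 6.3280.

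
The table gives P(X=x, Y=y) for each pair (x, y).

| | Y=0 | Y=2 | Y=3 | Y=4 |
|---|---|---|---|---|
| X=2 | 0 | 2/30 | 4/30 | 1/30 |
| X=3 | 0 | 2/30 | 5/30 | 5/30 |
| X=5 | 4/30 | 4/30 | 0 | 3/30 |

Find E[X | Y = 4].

P(Y = 4) = 3/10.
Σ X·P over the event = 2·(1/30) + 3·(5/30) + 5·(3/30) = 16/15.
E[X | Y = 4] = (16/15) / (3/10) = 32/9.

32/9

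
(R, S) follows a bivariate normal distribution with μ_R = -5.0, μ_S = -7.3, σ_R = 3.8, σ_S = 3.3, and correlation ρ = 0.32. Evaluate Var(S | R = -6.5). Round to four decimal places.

Var(S | R=x) = (1 − ρ²)·σ_S².
Var(S | R=-6.5) = (3.3)²·(1 − (0.32)²) = 10.89·0.8976 = 9.7749.

9.7749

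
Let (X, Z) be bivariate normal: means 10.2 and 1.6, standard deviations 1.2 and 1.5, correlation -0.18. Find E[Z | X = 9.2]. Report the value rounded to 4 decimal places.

For a bivariate normal, E[Z | X=x] = μ_Z + ρ·(σ_Z/σ_X)·(x − μ_X).
E[Z | X=9.2] = 1.6 + (-0.18)·(1.5/1.2)·(9.2 − (10.2)) = 1.6 + (-0.225)·(-1) = 1.8250.

1.8250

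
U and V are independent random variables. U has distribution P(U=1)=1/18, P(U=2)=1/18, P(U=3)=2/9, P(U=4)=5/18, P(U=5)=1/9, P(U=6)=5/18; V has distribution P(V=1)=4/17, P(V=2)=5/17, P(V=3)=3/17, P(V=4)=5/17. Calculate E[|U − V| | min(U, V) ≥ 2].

P(min(U, V) ≥ 2) = 13/18.
Summing |U−V|·P(x,y) over outcomes with min(U, V) ≥ 2 gives 365/306.
E[|U − V| | min(U, V) ≥ 2] = (365/306) / (13/18) = 365/221.

365/221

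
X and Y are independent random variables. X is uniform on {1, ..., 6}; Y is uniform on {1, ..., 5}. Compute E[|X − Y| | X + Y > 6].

P(X + Y > 6) = 1/2.
Summing |X−Y|·P(x,y) over outcomes with X + Y > 6 gives 29/30.
E[|X − Y| | X + Y > 6] = (29/30) / (1/2) = 29/15.

29/15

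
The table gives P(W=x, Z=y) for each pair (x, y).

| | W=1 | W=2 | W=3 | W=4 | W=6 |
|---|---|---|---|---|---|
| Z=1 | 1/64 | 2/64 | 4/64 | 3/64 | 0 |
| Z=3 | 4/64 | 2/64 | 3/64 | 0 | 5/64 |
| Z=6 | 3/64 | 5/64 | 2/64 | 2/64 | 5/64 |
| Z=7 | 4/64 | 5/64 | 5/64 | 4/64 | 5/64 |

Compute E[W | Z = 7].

P(Z = 7) = 23/64.
Σ W·P over the event = 1·(4/64) + 2·(5/64) + 3·(5/64) + 4·(4/64) + 6·(5/64) = 75/64.
E[W | Z = 7] = (75/64) / (23/64) = 75/23.

75/23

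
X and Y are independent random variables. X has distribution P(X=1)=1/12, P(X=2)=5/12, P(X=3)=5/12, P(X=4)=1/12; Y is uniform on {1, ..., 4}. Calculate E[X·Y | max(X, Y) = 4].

48/5

P(max(X, Y) = 4) = 5/16.
Summing XY·P(x,y) over outcomes with max(X, Y) = 4 gives 3.
E[X·Y | max(X, Y) = 4] = (3) / (5/16) = 48/5.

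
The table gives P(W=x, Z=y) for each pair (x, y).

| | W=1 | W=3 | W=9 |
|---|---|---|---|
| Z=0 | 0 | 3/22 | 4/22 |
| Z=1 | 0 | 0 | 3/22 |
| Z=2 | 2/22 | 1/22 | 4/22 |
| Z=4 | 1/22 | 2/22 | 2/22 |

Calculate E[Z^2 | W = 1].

8

P(W = 1) = 3/22.
Σ Z^2·P over the event = 4·(2/22) + 16·(1/22) = 12/11.
E[Z^2 | W = 1] = (12/11) / (3/22) = 8.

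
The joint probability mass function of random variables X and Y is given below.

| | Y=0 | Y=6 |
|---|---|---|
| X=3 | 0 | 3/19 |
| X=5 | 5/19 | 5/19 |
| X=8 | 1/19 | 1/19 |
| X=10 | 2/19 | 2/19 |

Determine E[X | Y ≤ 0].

P(Y ≤ 0) = 8/19.
Σ X·P over the event = 5·(5/19) + 8·(1/19) + 10·(2/19) = 53/19.
E[X | Y ≤ 0] = (53/19) / (8/19) = 53/8.

53/8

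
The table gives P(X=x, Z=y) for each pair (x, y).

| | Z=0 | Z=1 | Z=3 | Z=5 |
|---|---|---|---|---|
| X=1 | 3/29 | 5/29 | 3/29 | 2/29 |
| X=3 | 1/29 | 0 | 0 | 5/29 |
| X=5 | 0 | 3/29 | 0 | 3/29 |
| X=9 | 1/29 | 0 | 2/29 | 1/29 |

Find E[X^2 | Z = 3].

33

P(Z = 3) = 5/29.
Σ X^2·P over the event = 1·(3/29) + 81·(2/29) = 165/29.
E[X^2 | Z = 3] = (165/29) / (5/29) = 33.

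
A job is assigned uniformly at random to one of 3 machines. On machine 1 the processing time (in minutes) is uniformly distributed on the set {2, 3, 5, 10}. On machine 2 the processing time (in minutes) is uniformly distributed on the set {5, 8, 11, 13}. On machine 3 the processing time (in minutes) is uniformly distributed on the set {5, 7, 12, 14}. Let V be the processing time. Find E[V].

E[V | machine 1] = (2+3+5+10)/4 = 5.
E[V | machine 2] = (5+8+11+13)/4 = 37/4.
E[V | machine 3] = (5+7+12+14)/4 = 19/2.
E[V] = (1/3)·(5) + (1/3)·(37/4) + (1/3)·(19/2) = 95/12.

95/12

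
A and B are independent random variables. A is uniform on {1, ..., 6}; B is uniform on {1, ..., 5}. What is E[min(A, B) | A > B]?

P(A > B) = 1/2.
Summing min(A,B)·P(x,y) over outcomes with A > B gives 7/6.
E[min(A, B) | A > B] = (7/6) / (1/2) = 7/3.

7/3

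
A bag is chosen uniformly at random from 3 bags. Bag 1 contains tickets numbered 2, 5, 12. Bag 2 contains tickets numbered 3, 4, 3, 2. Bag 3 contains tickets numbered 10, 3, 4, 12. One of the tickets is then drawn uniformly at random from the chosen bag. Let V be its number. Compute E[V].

199/36

E[V | bag 1] = (2+5+12)/3 = 19/3.
E[V | bag 2] = (3+4+3+2)/4 = 3.
E[V | bag 3] = (10+3+4+12)/4 = 29/4.
By the law of total expectation,
E[V] = (1/3)·(19/3) + (1/3)·(3) + (1/3)·(29/4) = 199/36.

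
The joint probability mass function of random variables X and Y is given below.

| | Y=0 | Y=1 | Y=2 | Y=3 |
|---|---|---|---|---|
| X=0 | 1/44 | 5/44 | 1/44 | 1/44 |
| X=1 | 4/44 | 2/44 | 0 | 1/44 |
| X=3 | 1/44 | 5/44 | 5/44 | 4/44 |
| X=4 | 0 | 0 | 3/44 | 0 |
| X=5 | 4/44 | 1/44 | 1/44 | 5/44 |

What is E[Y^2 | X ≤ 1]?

P(X ≤ 1) = 15/44.
Σ Y^2·P over the event = 0·(1/44) + 1·(5/44) + 4·(1/44) + 9·(1/44) + 0·(4/44) + 1·(2/44) + 9·(1/44) = 29/44.
E[Y^2 | X ≤ 1] = (29/44) / (15/44) = 29/15.

29/15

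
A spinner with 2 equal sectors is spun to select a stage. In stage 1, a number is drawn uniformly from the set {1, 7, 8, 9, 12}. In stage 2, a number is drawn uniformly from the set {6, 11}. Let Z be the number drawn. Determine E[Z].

E[Z | stage 1] = (1+7+8+9+12)/5 = 37/5.
E[Z | stage 2] = (6+11)/2 = 17/2.
By the law of total expectation,
E[Z] = (1/2)·(37/5) + (1/2)·(17/2) = 159/20.

159/20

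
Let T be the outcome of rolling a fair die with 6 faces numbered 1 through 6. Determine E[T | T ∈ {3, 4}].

7/2

P(T ∈ {3, 4}) = 1/3.
Σ over the event: 3·1/6 + 4·1/6 = 7/6.
E[T | T ∈ {3, 4}] = (7/6) / (1/3) = 7/2.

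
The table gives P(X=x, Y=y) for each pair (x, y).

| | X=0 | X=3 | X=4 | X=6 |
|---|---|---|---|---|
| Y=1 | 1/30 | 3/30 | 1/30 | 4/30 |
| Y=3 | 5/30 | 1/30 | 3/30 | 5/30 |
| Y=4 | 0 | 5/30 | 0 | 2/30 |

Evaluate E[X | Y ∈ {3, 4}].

P(Y ∈ {3, 4}) = 7/10.
Σ X·P over the event = 0·(5/30) + 3·(1/30) + 3·(5/30) + 4·(3/30) + 6·(5/30) + 6·(2/30) = 12/5.
E[X | Y ∈ {3, 4}] = (12/5) / (7/10) = 24/7.

24/7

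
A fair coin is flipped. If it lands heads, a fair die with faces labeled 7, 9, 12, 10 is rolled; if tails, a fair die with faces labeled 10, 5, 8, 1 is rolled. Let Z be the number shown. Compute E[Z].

E[Z | heads] = (7+9+12+10)/4 = 19/2.
E[Z | tails] = (10+5+8+1)/4 = 6.
By the law of total expectation,
E[Z] = (1/2)·(19/2) + (1/2)·(6) = 31/4.

31/4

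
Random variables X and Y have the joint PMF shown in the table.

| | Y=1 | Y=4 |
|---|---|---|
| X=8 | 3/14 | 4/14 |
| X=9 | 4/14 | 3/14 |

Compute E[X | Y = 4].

59/7

P(Y = 4) = 1/2.
Σ X·P over the event = 8·(4/14) + 9·(3/14) = 59/14.
E[X | Y = 4] = (59/14) / (1/2) = 59/7.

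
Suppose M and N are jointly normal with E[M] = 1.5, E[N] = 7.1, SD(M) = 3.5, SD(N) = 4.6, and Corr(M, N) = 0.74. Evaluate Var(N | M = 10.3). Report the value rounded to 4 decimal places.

9.5728

Var(N | M=x) = (1 − ρ²)·σ_N².
Var(N | M=10.3) = (4.6)²·(1 − (0.74)²) = 21.16·0.4524 = 9.5728.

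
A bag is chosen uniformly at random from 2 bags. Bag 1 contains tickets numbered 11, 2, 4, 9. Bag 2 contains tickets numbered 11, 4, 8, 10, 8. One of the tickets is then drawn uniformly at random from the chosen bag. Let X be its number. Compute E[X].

E[X | bag 1] = (11+2+4+9)/4 = 13/2.
E[X | bag 2] = (11+4+8+10+8)/5 = 41/5.
E[X] = (1/2)·(13/2) + (1/2)·(41/5) = 147/20.

147/20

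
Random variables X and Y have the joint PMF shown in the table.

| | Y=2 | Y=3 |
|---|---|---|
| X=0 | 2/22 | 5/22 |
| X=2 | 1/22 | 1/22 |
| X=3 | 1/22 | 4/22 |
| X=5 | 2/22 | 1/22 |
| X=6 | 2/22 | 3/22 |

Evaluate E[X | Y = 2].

27/8

P(Y = 2) = 4/11.
Σ X·P over the event = 0·(2/22) + 2·(1/22) + 3·(1/22) + 5·(2/22) + 6·(2/22) = 27/22.
E[X | Y = 2] = (27/22) / (4/11) = 27/8.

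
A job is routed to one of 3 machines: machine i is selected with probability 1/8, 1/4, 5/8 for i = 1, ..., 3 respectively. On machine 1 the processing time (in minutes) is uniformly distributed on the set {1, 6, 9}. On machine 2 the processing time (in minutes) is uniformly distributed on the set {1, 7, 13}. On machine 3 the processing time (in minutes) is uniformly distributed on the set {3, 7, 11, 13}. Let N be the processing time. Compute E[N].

371/48

E[N | machine 1] = (1+6+9)/3 = 16/3.
E[N | machine 2] = (1+7+13)/3 = 7.
E[N | machine 3] = (3+7+11+13)/4 = 17/2.
E[N] = (1/8)·(16/3) + (1/4)·(7) + (5/8)·(17/2) = 371/48.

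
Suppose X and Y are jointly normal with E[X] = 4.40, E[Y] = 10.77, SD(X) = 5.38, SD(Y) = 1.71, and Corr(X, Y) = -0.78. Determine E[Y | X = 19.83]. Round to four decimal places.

6.9446

E[Y | X=x] = μ_Y + ρ(σ_Y/σ_X)(x − μ_X) for jointly normal variables.
E[Y | X=19.83] = 10.77 + (-0.78)·(1.71/5.38)·(19.83 − (4.40)) = 10.77 + (-0.24792)·(15.43) = 6.9446.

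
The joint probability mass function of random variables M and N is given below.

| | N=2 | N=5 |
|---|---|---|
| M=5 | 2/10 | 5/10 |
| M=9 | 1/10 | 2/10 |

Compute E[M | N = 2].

P(N = 2) = 3/10.
Σ M·P over the event = 5·(2/10) + 9·(1/10) = 19/10.
E[M | N = 2] = (19/10) / (3/10) = 19/3.

19/3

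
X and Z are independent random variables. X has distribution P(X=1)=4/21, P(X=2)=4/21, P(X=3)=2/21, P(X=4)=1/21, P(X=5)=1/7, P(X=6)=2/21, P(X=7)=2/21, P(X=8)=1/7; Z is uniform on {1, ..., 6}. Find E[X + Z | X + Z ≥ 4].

49/6

P(X + Z ≥ 4) = 19/21.
Summing (X+Z)·P(x,y) over outcomes with X + Z ≥ 4 gives 133/18.
E[X + Z | X + Z ≥ 4] = (133/18) / (19/21) = 49/6.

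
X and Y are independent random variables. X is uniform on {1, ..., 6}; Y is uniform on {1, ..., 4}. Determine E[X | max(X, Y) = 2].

5/3

P(max(X, Y) = 2) = 1/8.
Summing X·P(x,y) over outcomes with max(X, Y) = 2 gives 5/24.
E[X | max(X, Y) = 2] = (5/24) / (1/8) = 5/3.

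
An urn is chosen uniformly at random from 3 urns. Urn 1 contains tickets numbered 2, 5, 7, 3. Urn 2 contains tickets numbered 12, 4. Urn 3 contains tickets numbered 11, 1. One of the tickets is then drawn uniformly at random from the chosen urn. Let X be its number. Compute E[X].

E[X | urn 1] = (2+5+7+3)/4 = 17/4.
E[X | urn 2] = (12+4)/2 = 8.
E[X | urn 3] = (11+1)/2 = 6.
E[X] = (1/3)·(17/4) + (1/3)·(8) + (1/3)·(6) = 73/12.

73/12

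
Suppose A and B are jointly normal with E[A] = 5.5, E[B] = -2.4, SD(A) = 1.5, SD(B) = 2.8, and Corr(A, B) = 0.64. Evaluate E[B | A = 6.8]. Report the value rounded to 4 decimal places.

-0.8469

The regression of B on A has slope ρ·σ_B/σ_A and passes through (μ_A, μ_B).
E[B | A=6.8] = -2.4 + (0.64)·(2.8/1.5)·(6.8 − (5.5)) = -2.4 + (1.1947)·(1.3) = -0.8469.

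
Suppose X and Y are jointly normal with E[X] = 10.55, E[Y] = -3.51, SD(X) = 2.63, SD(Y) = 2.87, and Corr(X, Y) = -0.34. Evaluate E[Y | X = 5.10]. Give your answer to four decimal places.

E[Y | X=x] = μ_Y + ρ(σ_Y/σ_X)(x − μ_X) for jointly normal variables.
E[Y | X=5.10] = -3.51 + (-0.34)·(2.87/2.63)·(5.10 − (10.55)) = -3.51 + (-0.37103)·(-5.45) = -1.4879.

-1.4879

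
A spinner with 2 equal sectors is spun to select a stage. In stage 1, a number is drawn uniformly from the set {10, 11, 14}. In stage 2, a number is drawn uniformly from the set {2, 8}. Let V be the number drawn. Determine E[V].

E[V | stage 1] = (10+11+14)/3 = 35/3.
E[V | stage 2] = (2+8)/2 = 5.
By the law of total expectation,
E[V] = (1/2)·(35/3) + (1/2)·(5) = 25/3.

25/3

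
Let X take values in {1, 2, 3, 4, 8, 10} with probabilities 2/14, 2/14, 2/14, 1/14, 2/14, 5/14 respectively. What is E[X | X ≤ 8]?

P(X ≤ 8) = 9/14.
Σ over the event: 1·1/7 + 2·1/7 + 3·1/7 + 4·1/14 + 8·1/7 = 16/7.
E[X | X ≤ 8] = (16/7) / (9/14) = 32/9.

32/9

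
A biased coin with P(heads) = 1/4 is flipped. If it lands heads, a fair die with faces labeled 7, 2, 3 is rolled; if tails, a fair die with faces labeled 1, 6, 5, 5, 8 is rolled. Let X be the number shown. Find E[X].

E[X | heads] = (7+2+3)/3 = 4.
E[X | tails] = (1+6+5+5+8)/5 = 5.
E[X] = (1/4)·(4) + (3/4)·(5) = 19/4.

19/4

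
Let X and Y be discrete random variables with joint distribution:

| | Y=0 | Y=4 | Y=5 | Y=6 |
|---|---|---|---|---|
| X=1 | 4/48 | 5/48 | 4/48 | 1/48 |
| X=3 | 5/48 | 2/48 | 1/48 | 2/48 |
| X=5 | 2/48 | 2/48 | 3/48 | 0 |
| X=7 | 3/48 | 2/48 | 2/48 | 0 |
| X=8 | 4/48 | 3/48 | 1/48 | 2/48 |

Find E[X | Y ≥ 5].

P(Y ≥ 5) = 1/3.
Summing X·P(X=x,Y=y) over the conditioning event gives 67/48.
E[X | Y ≥ 5] = (67/48) / (1/3) = 67/16.

67/16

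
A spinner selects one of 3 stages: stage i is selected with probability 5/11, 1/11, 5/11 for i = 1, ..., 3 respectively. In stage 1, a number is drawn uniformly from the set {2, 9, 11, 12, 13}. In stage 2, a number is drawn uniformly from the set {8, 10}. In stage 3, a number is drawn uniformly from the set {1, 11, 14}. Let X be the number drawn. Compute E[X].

E[X | stage 1] = (2+9+11+12+13)/5 = 47/5.
E[X | stage 2] = (8+10)/2 = 9.
E[X | stage 3] = (1+11+14)/3 = 26/3.
E[X] = (5/11)·(47/5) + (1/11)·(9) + (5/11)·(26/3) = 298/33.

298/33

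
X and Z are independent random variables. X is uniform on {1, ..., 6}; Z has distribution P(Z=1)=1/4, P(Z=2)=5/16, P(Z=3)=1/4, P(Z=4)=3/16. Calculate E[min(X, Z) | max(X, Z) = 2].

P(max(X, Z) = 2) = 7/48.
Summing min(X,Z)·P(x,y) over outcomes with max(X, Z) = 2 gives 19/96.
E[min(X, Z) | max(X, Z) = 2] = (19/96) / (7/48) = 19/14.

19/14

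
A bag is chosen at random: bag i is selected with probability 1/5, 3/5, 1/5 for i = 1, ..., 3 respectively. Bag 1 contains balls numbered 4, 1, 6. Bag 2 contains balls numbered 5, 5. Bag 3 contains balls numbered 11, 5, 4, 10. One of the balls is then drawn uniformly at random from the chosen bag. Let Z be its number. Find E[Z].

157/30

E[Z | bag 1] = (4+1+6)/3 = 11/3.
E[Z | bag 2] = (5+5)/2 = 5.
E[Z | bag 3] = (11+5+4+10)/4 = 15/2.
E[Z] = (1/5)·(11/3) + (3/5)·(5) + (1/5)·(15/2) = 157/30.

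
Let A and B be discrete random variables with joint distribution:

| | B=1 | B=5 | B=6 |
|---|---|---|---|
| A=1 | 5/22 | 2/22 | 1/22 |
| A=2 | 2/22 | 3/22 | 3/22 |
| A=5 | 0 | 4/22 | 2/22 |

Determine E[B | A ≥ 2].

P(A ≥ 2) = 7/11.
Σ B·P over the event = 1·(2/22) + 5·(3/22) + 6·(3/22) + 5·(4/22) + 6·(2/22) = 67/22.
E[B | A ≥ 2] = (67/22) / (7/11) = 67/14.

67/14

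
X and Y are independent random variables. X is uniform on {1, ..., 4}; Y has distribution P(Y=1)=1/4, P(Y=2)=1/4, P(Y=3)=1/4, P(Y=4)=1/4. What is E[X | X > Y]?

10/3

P(X > Y) = 3/8.
Summing X·P(x,y) over outcomes with X > Y gives 5/4.
E[X | X > Y] = (5/4) / (3/8) = 10/3.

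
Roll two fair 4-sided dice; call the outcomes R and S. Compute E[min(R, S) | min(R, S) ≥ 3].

P(min(R, S) ≥ 3) = 1/4.
Summing min(R,S)·P(x,y) over outcomes with min(R, S) ≥ 3 gives 13/16.
E[min(R, S) | min(R, S) ≥ 3] = (13/16) / (1/4) = 13/4.

13/4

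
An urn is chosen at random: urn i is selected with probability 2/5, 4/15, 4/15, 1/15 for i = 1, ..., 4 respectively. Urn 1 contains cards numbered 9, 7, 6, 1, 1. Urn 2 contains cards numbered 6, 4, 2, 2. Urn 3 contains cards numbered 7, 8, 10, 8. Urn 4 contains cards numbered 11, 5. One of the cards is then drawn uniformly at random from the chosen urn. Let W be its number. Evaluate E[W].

E[W | urn 1] = (9+7+6+1+1)/5 = 24/5.
E[W | urn 2] = (6+4+2+2)/4 = 7/2.
E[W | urn 3] = (7+8+10+8)/4 = 33/4.
E[W | urn 4] = (11+5)/2 = 8.
E[W] = (2/5)·(24/5) + (4/15)·(7/2) + (4/15)·(33/4) + (1/15)·(8) = 419/75.

419/75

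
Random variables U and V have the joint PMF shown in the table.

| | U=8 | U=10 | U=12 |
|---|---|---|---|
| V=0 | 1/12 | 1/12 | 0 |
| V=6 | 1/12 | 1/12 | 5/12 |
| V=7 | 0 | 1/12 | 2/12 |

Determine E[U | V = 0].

9

P(V = 0) = 1/6.
Summing U·P(U=x,V=y) over the conditioning event gives 3/2.
E[U | V = 0] = (3/2) / (1/6) = 9.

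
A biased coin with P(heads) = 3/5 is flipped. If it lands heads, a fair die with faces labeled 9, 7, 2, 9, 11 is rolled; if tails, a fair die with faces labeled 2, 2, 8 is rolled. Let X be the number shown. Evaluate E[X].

154/25

E[X | heads] = (9+7+2+9+11)/5 = 38/5.
E[X | tails] = (2+2+8)/3 = 4.
By the law of total expectation,
E[X] = (3/5)·(38/5) + (2/5)·(4) = 154/25.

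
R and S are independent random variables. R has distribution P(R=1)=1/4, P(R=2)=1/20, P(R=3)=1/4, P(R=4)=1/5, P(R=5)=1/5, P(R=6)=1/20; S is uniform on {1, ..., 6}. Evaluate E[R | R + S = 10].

14/3

P(R + S = 10) = 3/40.
Summing R·P(x,y) over outcomes with R + S = 10 gives 7/20.
E[R | R + S = 10] = (7/20) / (3/40) = 14/3.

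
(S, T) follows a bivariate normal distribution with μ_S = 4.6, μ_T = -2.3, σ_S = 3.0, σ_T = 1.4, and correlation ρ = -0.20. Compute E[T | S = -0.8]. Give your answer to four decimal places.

For a bivariate normal, E[T | S=x] = μ_T + ρ·(σ_T/σ_S)·(x − μ_S).
E[T | S=-0.8] = -2.3 + (-0.20)·(1.4/3.0)·(-0.8 − (4.6)) = -2.3 + (-0.093333)·(-5.4) = -1.7960.

-1.7960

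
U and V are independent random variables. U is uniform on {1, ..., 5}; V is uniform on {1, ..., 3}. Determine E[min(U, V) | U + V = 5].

5/3

P(U + V = 5) = 1/5.
Summing min(U,V)·P(x,y) over outcomes with U + V = 5 gives 1/3.
E[min(U, V) | U + V = 5] = (1/3) / (1/5) = 5/3.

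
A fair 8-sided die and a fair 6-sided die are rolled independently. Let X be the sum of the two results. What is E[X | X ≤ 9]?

214/33

P(X ≤ 9) = 11/16.
Σ over the event: 2·1/48 + 3·1/24 + 4·1/16 + 5·1/12 + 6·5/48 + 7·1/8 + 8·1/8 + 9·1/8 = 107/24.
E[X | X ≤ 9] = (107/24) / (11/16) = 214/33.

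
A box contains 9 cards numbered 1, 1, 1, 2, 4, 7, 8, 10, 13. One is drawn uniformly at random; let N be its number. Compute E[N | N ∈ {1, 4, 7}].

P(N ∈ {1, 4, 7}) = 5/9.
Σ over the event: 1·1/3 + 4·1/9 + 7·1/9 = 14/9.
E[N | N ∈ {1, 4, 7}] = (14/9) / (5/9) = 14/5.

14/5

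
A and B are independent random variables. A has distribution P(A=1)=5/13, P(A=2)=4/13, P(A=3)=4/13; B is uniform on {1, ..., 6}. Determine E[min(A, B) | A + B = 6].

25/13

P(A + B = 6) = 1/6.
Summing min(A,B)·P(x,y) over outcomes with A + B = 6 gives 25/78.
E[min(A, B) | A + B = 6] = (25/78) / (1/6) = 25/13.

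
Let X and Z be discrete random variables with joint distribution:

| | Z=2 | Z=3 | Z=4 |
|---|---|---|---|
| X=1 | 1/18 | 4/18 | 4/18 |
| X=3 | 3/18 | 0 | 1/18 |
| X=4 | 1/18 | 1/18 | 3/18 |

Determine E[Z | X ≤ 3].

P(X ≤ 3) = 13/18.
Summing Z·P(X=x,Z=y) over the conditioning event gives 20/9.
E[Z | X ≤ 3] = (20/9) / (13/18) = 40/13.

40/13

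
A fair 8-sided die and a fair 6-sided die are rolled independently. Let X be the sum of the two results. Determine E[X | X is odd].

P(X is odd) = 1/2.
Σ over the event: 3·1/24 + 5·1/12 + 7·1/8 + 9·1/8 + 11·1/12 + 13·1/24 = 4.
E[X | X is odd] = (4) / (1/2) = 8.

8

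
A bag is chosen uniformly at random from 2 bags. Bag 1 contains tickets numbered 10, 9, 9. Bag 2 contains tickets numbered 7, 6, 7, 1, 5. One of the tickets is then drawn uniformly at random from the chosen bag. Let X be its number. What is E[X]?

E[X | bag 1] = (10+9+9)/3 = 28/3.
E[X | bag 2] = (7+6+7+1+5)/5 = 26/5.
E[X] = (1/2)·(28/3) + (1/2)·(26/5) = 109/15.

109/15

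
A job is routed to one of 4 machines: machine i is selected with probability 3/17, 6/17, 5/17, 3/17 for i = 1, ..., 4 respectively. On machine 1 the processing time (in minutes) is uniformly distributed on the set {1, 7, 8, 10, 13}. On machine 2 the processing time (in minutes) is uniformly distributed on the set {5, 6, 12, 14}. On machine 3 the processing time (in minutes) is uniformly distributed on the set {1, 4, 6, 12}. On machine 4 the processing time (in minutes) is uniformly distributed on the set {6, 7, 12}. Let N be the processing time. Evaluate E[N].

2653/340

E[N | machine 1] = (1+7+8+10+13)/5 = 39/5.
E[N | machine 2] = (5+6+12+14)/4 = 37/4.
E[N | machine 3] = (1+4+6+12)/4 = 23/4.
E[N | machine 4] = (6+7+12)/3 = 25/3.
By the law of total expectation,
E[N] = (3/17)·(39/5) + (6/17)·(37/4) + (5/17)·(23/4) + (3/17)·(25/3) = 2653/340.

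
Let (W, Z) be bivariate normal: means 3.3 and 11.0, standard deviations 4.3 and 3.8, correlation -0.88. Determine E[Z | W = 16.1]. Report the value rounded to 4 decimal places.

E[Z | W=x] = μ_Z + ρ(σ_Z/σ_W)(x − μ_W) for jointly normal variables.
E[Z | W=16.1] = 11.0 + (-0.88)·(3.8/4.3)·(16.1 − (3.3)) = 11.0 + (-0.77767)·(12.8) = 1.0458.

1.0458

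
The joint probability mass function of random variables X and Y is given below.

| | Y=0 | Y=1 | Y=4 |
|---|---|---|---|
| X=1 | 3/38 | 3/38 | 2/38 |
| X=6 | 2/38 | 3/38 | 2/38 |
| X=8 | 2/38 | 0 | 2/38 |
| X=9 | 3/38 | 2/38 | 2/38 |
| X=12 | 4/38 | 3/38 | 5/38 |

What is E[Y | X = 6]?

11/7

P(X = 6) = 7/38.
Σ Y·P over the event = 0·(2/38) + 1·(3/38) + 4·(2/38) = 11/38.
E[Y | X = 6] = (11/38) / (7/38) = 11/7.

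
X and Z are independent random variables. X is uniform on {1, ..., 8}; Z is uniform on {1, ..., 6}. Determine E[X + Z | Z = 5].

19/2

Outcomes with Z = 5: (1,5), (2,5), (3,5), (4,5), (5,5), (6,5), (7,5), (8,5), each with probability 1/48.
E[X + Z | Z = 5] = (6 + 7 + 8 + 9 + 10 + 11 + 12 + 13) / 8 = 19/2.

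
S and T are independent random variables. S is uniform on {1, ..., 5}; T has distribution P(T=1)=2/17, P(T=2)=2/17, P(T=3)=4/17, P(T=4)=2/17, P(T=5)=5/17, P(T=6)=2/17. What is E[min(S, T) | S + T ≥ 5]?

193/71

P(S + T ≥ 5) = 71/85.
Summing min(S,T)·P(x,y) over outcomes with S + T ≥ 5 gives 193/85.
E[min(S, T) | S + T ≥ 5] = (193/85) / (71/85) = 193/71.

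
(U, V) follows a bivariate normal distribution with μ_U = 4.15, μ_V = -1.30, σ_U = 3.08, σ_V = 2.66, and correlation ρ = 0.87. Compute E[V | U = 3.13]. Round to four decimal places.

For a bivariate normal, E[V | U=x] = μ_V + ρ·(σ_V/σ_U)·(x − μ_U).
E[V | U=3.13] = -1.30 + (0.87)·(2.66/3.08)·(3.13 − (4.15)) = -1.30 + (0.75136)·(-1.02) = -2.0664.

-2.0664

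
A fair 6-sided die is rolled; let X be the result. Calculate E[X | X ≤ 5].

3

Given X ≤ 5, X is equally likely to be any of {1, 2, 3, 4, 5}.
E[X | X ≤ 5] = (1 + 2 + 3 + 4 + 5) / 5 = 3.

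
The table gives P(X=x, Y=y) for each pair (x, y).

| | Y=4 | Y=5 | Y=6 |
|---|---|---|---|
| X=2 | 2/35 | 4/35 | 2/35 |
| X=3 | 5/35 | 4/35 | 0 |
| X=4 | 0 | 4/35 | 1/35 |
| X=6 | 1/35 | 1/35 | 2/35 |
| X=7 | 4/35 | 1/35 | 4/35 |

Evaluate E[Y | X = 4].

P(X = 4) = 1/7.
Σ Y·P over the event = 5·(4/35) + 6·(1/35) = 26/35.
E[Y | X = 4] = (26/35) / (1/7) = 26/5.

26/5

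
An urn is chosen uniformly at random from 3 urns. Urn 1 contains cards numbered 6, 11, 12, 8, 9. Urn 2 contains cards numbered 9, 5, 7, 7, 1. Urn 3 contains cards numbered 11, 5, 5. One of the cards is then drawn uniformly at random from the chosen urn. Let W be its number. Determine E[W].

E[W | urn 1] = (6+11+12+8+9)/5 = 46/5.
E[W | urn 2] = (9+5+7+7+1)/5 = 29/5.
E[W | urn 3] = (11+5+5)/3 = 7.
By the law of total expectation,
E[W] = (1/3)·(46/5) + (1/3)·(29/5) + (1/3)·(7) = 22/3.

22/3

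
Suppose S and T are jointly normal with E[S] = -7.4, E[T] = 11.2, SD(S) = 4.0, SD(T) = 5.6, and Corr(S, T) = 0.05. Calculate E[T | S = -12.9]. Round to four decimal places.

For a bivariate normal, E[T | S=x] = μ_T + ρ·(σ_T/σ_S)·(x − μ_S).
E[T | S=-12.9] = 11.2 + (0.05)·(5.6/4.0)·(-12.9 − (-7.4)) = 11.2 + (0.07)·(-5.5) = 10.8150.

10.8150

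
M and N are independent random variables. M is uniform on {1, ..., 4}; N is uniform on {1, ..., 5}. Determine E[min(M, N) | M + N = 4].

Outcomes with M + N = 4: (1,3), (2,2), (3,1), each with probability 1/20.
E[min(M, N) | M + N = 4] = (1 + 2 + 1) / 3 = 4/3.

4/3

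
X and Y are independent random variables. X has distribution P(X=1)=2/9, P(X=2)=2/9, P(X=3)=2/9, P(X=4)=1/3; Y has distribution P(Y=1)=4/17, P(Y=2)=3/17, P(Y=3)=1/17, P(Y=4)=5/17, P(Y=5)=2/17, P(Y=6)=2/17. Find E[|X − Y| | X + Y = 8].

24/23

P(X + Y = 8) = 23/153.
Summing |X−Y|·P(x,y) over outcomes with X + Y = 8 gives 8/51.
E[|X − Y| | X + Y = 8] = (8/51) / (23/153) = 24/23.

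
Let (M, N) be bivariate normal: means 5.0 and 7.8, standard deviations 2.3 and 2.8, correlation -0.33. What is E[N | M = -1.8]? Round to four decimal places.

E[N | M=x] = μ_N + ρ(σ_N/σ_M)(x − μ_M) for jointly normal variables.
E[N | M=-1.8] = 7.8 + (-0.33)·(2.8/2.3)·(-1.8 − (5.0)) = 7.8 + (-0.40174)·(-6.8) = 10.5318.

10.5318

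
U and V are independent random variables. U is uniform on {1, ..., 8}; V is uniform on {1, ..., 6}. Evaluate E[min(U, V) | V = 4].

13/4

Outcomes with V = 4: (1,4), (2,4), (3,4), (4,4), (5,4), (6,4), (7,4), (8,4), each with probability 1/48.
E[min(U, V) | V = 4] = (1 + 2 + 3 + 4 + 4 + 4 + 4 + 4) / 8 = 13/4.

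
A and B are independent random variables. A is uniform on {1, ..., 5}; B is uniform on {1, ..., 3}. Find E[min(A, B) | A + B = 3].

1

Outcomes with A + B = 3: (1,2), (2,1), each with probability 1/15.
E[min(A, B) | A + B = 3] = (1 + 1) / 2 = 1.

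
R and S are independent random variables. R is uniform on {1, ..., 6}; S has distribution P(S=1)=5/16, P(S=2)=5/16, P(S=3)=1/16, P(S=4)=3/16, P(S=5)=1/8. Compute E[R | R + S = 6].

P(R + S = 6) = 1/6.
Summing R·P(x,y) over outcomes with R + S = 6 gives 7/12.
E[R | R + S = 6] = (7/12) / (1/6) = 7/2.

7/2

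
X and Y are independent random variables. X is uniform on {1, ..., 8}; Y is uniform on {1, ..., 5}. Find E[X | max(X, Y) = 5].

35/9

Outcomes with max(X, Y) = 5: (1,5), (2,5), (3,5), (4,5), (5,1), (5,2), (5,3), (5,4), (5,5), each with probability 1/40.
E[X | max(X, Y) = 5] = (1 + 2 + 3 + 4 + 5 + 5 + 5 + 5 + 5) / 9 = 35/9.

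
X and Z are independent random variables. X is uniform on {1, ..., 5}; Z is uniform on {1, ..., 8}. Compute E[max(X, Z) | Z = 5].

Outcomes with Z = 5: (1,5), (2,5), (3,5), (4,5), (5,5), each with probability 1/40.
E[max(X, Z) | Z = 5] = (5 + 5 + 5 + 5 + 5) / 5 = 5.

5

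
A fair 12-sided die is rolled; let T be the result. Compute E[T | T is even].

7

Given T is even, T is equally likely to be any of {2, 4, 6, 8, 10, 12}.
E[T | T is even] = (2 + 4 + 6 + 8 + 10 + 12) / 6 = 7.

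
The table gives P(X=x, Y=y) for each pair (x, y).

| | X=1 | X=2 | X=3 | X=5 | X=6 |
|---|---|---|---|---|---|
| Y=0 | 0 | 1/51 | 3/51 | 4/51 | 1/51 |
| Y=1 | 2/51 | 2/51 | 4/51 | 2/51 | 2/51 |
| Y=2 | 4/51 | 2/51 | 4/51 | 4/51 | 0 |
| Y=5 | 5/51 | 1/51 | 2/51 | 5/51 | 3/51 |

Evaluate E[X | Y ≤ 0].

P(Y ≤ 0) = 3/17.
Σ X·P over the event = 2·(1/51) + 3·(3/51) + 5·(4/51) + 6·(1/51) = 37/51.
E[X | Y ≤ 0] = (37/51) / (3/17) = 37/9.

37/9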